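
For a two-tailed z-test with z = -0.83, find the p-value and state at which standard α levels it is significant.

p = 2·P(Z > |-0.83|) = 2·(1 - Φ(0.83)) ≈ 0.4065. Not significant at any standard level.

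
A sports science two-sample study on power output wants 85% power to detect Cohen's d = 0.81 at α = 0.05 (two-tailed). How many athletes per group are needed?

z_{α/2} = 1.96, z_β = Φ⁻¹(0.85) = 1.036. For large effect (d = 0.81): n per group = 2(z_{α/2} + z_β)²/d² = 2(1.96 + 1.036)²/0.81² = 27.4 → 28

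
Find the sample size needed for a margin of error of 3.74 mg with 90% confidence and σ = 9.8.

n = (z*σ/E)² = (1.645×9.8/3.74)² = 18.6 → n = 19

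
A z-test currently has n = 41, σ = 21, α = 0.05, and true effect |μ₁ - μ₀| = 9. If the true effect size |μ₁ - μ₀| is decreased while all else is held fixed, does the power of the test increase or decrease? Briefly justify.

Power decreases: a smaller true effect decreases the non-centrality λ = |μ₁ - μ₀|/(σ/√n).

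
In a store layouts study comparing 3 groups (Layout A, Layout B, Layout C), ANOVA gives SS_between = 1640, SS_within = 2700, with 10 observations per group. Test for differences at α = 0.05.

df_between = 2, df_within = 27. F = MS_between/MS_within = 820.0/100.0 = 8.2. F_crit ≈ 3.354. Reject H₀. At least one mean differs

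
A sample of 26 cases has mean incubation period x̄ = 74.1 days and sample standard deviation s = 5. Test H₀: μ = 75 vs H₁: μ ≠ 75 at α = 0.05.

t = (x̄ - μ₀)/(s/√n) = (74.1 - 75)/(5/√26) = -0.918. df = 25, critical t = ±2.06. Fail to reject H₀.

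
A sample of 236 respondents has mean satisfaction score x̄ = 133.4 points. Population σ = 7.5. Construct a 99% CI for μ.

CI = x̄ ± z*(σ/√n) = 133.4 ± 2.576(7.5/√236) = 133.4 ± 1.26 = (132.14, 134.66)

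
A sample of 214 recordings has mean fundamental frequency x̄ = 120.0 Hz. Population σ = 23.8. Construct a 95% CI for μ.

CI = x̄ ± z*(σ/√n) = 120.0 ± 1.96(23.8/√214) = 120.0 ± 3.19 = (116.81, 123.19)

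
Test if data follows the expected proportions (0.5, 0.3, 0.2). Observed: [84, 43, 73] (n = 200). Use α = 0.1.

Expected: [100.0, 60.0, 40.0]. χ² = 34.602. df = 2, critical = 4.605. Reject H₀.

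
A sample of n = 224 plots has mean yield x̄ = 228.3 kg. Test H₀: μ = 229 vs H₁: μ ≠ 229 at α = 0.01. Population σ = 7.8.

z = (x̄ - μ₀)/(σ/√n) = (228.3 - 229)/(7.8/√224) = -1.343. Critical value: ±2.576. Since |-1.343| ≤ 2.576, Fail to reject H₀.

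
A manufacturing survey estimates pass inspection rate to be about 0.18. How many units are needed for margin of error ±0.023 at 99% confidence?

n = z²p(1-p)/E² = 2.576²×0.18×0.82/0.023² = 1851.5 → n = 1852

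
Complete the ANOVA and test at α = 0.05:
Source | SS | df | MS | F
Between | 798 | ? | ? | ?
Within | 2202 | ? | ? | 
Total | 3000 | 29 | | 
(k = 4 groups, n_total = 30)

df_between = 3, df_within = 26. MS_between = 266.0, MS_within = 84.69. F = 3.141, F_crit ≈ 2.975. Reject H₀.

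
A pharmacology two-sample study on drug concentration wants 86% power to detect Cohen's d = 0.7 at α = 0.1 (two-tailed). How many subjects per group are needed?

z_{α/2} = 1.645, z_β = Φ⁻¹(0.86) = 1.08. For medium effect (d = 0.7): n per group = 2(z_{α/2} + z_β)²/d² = 2(1.645 + 1.08)²/0.7² = 30.3 → 31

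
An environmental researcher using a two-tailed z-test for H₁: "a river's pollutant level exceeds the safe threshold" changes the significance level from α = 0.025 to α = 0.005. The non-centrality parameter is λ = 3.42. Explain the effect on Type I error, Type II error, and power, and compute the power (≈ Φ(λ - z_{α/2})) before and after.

Decreasing α from 0.025 to 0.005:
• Type I error rate decreases (α is the Type I rate by definition).
• Critical value moves from z_{α/2} = 2.241 to 2.807, so power = Φ(λ - z_{α/2}) goes from Φ(3.42 - 2.241) = 0.881 to Φ(3.42 - 2.807) = 0.73.
• Type II error rate β = 1 - power therefore increases (0.119 → 0.27).
Appropriate when false positives are costly — here, shutting down a compliant factory unnecessarily.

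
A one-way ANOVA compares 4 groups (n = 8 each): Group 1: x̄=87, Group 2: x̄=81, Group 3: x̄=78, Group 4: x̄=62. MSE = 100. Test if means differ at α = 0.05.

Grand mean = 77.0. SS_between = 2736.0, MS_between = 912.0. F = 9.12, F_crit ≈ 2.947. Reject H₀.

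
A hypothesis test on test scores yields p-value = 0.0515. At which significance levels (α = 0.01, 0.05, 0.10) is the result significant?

p = 0.0515. Significant at: α = 0.1.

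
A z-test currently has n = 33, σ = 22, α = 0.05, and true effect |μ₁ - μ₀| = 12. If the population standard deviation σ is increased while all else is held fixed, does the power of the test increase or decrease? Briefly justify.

Power decreases: a larger σ inflates the standard error σ/√n, pulling the sampling distribution under H₁ back toward the critical value.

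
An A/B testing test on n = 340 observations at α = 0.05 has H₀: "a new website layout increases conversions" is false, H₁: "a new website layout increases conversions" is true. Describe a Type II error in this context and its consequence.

Type II error: failing to reject H₀ when it is false — concluding that a new website layout increases conversions is not supported when in fact it is. Consequence: discarding a layout that would have improved conversions — lost revenue.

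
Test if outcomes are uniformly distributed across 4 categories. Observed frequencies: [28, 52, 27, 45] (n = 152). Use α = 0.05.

Expected = 38 each. χ² = Σ(O-E)²/E = 12.263. df = 3, critical value = 7.815. Reject H₀.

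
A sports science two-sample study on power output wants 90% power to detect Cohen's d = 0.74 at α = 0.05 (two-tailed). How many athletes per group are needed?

z_{α/2} = 1.96, z_β = Φ⁻¹(0.9) = 1.282. For medium effect (d = 0.74): n per group = 2(z_{α/2} + z_β)²/d² = 2(1.96 + 1.282)²/0.74² = 38.4 → 39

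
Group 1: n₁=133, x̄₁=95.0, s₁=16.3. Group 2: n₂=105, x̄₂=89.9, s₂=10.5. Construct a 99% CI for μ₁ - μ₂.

Difference = 5.1. SE = √(16.3²/133 + 10.5²/105) = 1.746. CI = (0.6, 9.6)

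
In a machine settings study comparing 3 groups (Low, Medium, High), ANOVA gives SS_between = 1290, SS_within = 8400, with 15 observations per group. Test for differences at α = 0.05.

df_between = 2, df_within = 42. F = MS_between/MS_within = 645.0/200.0 = 3.225. F_crit ≈ 3.22. Reject H₀. At least one mean differs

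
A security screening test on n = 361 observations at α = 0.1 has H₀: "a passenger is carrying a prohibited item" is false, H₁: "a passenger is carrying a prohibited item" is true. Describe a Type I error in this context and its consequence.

Type I error: rejecting H₀ when it is true — concluding that a passenger is carrying a prohibited item when in fact it is not. Consequence: detaining an innocent passenger — delay and inconvenience.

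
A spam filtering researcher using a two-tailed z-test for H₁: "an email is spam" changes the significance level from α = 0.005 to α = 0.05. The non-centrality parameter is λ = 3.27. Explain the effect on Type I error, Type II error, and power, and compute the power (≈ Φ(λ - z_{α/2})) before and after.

Increasing α from 0.005 to 0.05:
• Type I error rate increases (α is the Type I rate by definition).
• Critical value moves from z_{α/2} = 2.807 to 1.96, so power = Φ(λ - z_{α/2}) goes from Φ(3.27 - 2.807) = 0.678 to Φ(3.27 - 1.96) = 0.905.
• Type II error rate β = 1 - power therefore decreases (0.322 → 0.095).
Appropriate when false negatives are costly — here, a spam email lands in the inbox.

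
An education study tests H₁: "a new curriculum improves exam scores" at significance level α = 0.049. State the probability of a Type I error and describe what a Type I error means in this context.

P(Type I error) = α = 0.049. A Type I error is rejecting H₀ when H₀ is actually true (false positive) — here, concluding that a new curriculum improves exam scores when in fact this is not the case. Consequence: adopting a curriculum that gives no real benefit — disruption for nothing.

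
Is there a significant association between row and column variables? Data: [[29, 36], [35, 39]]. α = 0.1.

χ² = 0.1. df = 1, critical = 2.706. Fail to reject H₀. No evidence of dependence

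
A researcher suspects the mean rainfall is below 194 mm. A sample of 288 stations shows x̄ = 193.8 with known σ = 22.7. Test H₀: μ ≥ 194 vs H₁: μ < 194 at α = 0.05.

z = -0.15. Critical value: -1.645. Fail to reject H₀.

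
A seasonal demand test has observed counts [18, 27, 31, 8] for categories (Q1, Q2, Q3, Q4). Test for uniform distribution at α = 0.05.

Expected = 21 each. χ² = Σ(O-E)²/E = 14.952. df = 3, critical value = 7.815. Reject H₀.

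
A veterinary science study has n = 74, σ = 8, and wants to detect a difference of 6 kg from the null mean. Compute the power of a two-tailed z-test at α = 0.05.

SE = σ/√n = 8/√74 = 0.93. Non-centrality λ = d/SE = 6/0.93 = 6.452. Power ≈ Φ(λ - z_{α/2}) = Φ(6.452 - 1.96) = Φ(4.492) = 1.0.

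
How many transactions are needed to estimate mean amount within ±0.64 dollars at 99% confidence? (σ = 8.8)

n = (z*σ/E)² = (2.576×8.8/0.64)² = 1254.6 → n = 1255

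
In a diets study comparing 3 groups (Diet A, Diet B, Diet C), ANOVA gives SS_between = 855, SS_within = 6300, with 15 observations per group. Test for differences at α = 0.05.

df_between = 2, df_within = 42. F = MS_between/MS_within = 427.5/150.0 = 2.85. F_crit ≈ 3.22. Fail to reject H₀.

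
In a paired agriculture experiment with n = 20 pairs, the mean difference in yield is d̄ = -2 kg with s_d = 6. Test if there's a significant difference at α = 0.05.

t = d̄/(s_d/√n) = -2/(6/√20) = -1.491. df = 19, critical t = ±2.093. Fail to reject H₀.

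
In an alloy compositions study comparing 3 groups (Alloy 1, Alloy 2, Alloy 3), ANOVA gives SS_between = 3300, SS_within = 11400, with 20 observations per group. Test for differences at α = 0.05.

df_between = 2, df_within = 57. F = MS_between/MS_within = 1650.0/200.0 = 8.25. F_crit ≈ 3.159. Reject H₀. At least one mean differs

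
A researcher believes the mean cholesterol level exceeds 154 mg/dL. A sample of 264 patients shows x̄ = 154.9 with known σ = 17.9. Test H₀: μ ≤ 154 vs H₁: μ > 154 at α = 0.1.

z = 0.817. Critical value: 1.28. Fail to reject H₀.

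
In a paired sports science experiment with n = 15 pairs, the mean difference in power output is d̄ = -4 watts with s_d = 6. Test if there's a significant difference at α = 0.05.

t = d̄/(s_d/√n) = -4/(6/√15) = -2.582. df = 14, critical t = ±2.145. Reject H₀.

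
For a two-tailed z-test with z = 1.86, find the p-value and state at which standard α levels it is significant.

p = 2·P(Z > |1.86|) = 2·(1 - Φ(1.86)) ≈ 0.0629. Significant at α = 0.1.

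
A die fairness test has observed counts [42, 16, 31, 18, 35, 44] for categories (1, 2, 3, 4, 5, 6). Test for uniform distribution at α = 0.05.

Expected = 31 each. χ² = Σ(O-E)²/E = 22.581. df = 5, critical value = 11.07. Reject H₀.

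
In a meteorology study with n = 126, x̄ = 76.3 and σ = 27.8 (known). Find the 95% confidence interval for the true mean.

CI = x̄ ± z*(σ/√n) = 76.3 ± 1.96(27.8/√126) = 76.3 ± 4.85 = (71.45, 81.15)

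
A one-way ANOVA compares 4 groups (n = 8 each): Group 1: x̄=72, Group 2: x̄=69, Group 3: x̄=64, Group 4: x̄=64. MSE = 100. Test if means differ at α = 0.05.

Grand mean = 67.25. SS_between = 374.0, MS_between = 124.67. F = 1.247, F_crit ≈ 2.947. Fail to reject H₀.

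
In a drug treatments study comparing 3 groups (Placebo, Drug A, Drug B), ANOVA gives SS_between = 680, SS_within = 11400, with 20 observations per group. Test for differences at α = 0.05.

df_between = 2, df_within = 57. F = MS_between/MS_within = 340.0/200.0 = 1.7. F_crit ≈ 3.159. Fail to reject H₀.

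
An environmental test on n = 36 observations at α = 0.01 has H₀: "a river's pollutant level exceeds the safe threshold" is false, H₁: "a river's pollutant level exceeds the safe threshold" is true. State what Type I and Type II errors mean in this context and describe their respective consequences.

Type I (false positive): concluding that a river's pollutant level exceeds the safe threshold when it is not — shutting down a compliant factory unnecessarily. Type II (false negative): failing to conclude that a river's pollutant level exceeds the safe threshold when it is — allowing unsafe pollution to continue. Which is costlier depends on domain priorities and is a judgement call rather than a statistical fact.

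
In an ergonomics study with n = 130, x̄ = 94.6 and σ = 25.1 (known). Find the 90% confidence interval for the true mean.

CI = x̄ ± z*(σ/√n) = 94.6 ± 1.645(25.1/√130) = 94.6 ± 3.62 = (90.98, 98.22)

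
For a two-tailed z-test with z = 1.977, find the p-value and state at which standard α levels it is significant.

p = 2·P(Z > |1.977|) = 2·(1 - Φ(1.977)) ≈ 0.048. Significant at α = 0.1; Significant at α = 0.05.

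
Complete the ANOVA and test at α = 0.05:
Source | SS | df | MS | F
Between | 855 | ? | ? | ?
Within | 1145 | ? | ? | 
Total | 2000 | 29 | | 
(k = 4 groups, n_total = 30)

df_between = 3, df_within = 26. MS_between = 285.0, MS_within = 44.04. F = 6.472, F_crit ≈ 2.975. Reject H₀.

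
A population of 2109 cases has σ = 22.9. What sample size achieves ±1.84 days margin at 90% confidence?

Without FPC: n₀ = (1.645×22.9/1.84)² = 419.148. With FPC: n = n₀N/(n₀+N-1) = 349.8 → n = 350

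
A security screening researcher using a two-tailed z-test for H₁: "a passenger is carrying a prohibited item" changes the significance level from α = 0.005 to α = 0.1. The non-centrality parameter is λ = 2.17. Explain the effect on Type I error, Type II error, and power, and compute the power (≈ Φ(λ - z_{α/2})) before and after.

Increasing α from 0.005 to 0.1:
• Type I error rate increases (α is the Type I rate by definition).
• Critical value moves from z_{α/2} = 2.807 to 1.645, so power = Φ(λ - z_{α/2}) goes from Φ(2.17 - 2.807) = 0.262 to Φ(2.17 - 1.645) = 0.7.
• Type II error rate β = 1 - power therefore decreases (0.738 → 0.3).
Appropriate when false negatives are costly — here, letting a prohibited item through — security breach.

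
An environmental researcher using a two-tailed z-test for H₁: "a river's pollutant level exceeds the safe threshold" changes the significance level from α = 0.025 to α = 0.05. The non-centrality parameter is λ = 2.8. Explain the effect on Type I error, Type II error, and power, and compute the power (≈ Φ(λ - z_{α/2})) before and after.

Increasing α from 0.025 to 0.05:
• Type I error rate increases (α is the Type I rate by definition).
• Critical value moves from z_{α/2} = 2.241 to 1.96, so power = Φ(λ - z_{α/2}) goes from Φ(2.8 - 2.241) = 0.712 to Φ(2.8 - 1.96) = 0.8.
• Type II error rate β = 1 - power therefore decreases (0.288 → 0.2).
Appropriate when false negatives are costly — here, allowing unsafe pollution to continue.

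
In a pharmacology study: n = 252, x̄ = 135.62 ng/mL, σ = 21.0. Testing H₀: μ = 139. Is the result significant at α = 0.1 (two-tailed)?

z = (135.62 - 139)/(21.0/√252) = -2.555. Since |z| > 1.645, significant at α = 0.1.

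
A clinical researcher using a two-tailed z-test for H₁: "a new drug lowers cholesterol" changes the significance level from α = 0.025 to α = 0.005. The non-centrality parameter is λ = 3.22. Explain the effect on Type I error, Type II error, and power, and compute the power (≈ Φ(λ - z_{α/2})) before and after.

Decreasing α from 0.025 to 0.005:
• Type I error rate decreases (α is the Type I rate by definition).
• Critical value moves from z_{α/2} = 2.241 to 2.807, so power = Φ(λ - z_{α/2}) goes from Φ(3.22 - 2.241) = 0.836 to Φ(3.22 - 2.807) = 0.66.
• Type II error rate β = 1 - power therefore increases (0.164 → 0.34).
Appropriate when false positives are costly — here, approving an ineffective drug — patients take a useless medication and may skip effective alternatives.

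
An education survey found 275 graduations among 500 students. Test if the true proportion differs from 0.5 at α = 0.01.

p̂ = 0.55, p₀ = 0.5. z = (p̂ - p₀)/√(p₀(1-p₀)/n) = 2.236. Critical: ±2.576. Fail to reject H₀.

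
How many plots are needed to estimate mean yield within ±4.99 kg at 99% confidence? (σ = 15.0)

n = (z*σ/E)² = (2.576×15.0/4.99)² = 60.0 → n = 60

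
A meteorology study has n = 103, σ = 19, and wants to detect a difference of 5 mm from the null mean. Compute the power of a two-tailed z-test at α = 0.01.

SE = σ/√n = 19/√103 = 1.872. Non-centrality λ = d/SE = 5/1.872 = 2.671. Power ≈ Φ(λ - z_{α/2}) = Φ(2.671 - 2.576) = Φ(0.095) = 0.538.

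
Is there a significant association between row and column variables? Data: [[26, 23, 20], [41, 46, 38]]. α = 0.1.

χ² = 0.487. df = 2, critical = 4.605. Fail to reject H₀. No evidence of dependence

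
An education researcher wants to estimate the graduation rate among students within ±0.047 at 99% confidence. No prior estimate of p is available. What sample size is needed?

Conservative approach: use p = 0.5 (maximizes p(1-p) = 0.25). n = z²(0.25)/E² = 2.576²×0.25/0.047² = 751.0 → n = 751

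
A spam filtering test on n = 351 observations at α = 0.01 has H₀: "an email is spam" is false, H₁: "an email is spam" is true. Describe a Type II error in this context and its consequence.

Type II error: failing to reject H₀ when it is false — concluding that an email is spam is not supported when in fact it is. Consequence: a spam email lands in the inbox.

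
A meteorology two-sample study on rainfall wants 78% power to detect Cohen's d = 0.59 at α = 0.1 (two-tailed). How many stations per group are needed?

z_{α/2} = 1.645, z_β = Φ⁻¹(0.78) = 0.772. For medium effect (d = 0.59): n per group = 2(z_{α/2} + z_β)²/d² = 2(1.645 + 0.772)²/0.59² = 33.6 → 34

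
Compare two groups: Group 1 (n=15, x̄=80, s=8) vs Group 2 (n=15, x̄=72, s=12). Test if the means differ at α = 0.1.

Pooled sp = 10.2. t = 2.148, df = 28. Critical t = ±1.701. Reject H₀.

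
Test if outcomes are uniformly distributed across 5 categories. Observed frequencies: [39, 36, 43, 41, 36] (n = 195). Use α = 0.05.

Expected = 39 each. χ² = Σ(O-E)²/E = 0.974. df = 4, critical value = 9.488. Fail to reject H₀.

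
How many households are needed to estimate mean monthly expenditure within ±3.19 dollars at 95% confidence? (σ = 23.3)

n = (z*σ/E)² = (1.96×23.3/3.19)² = 204.9 → n = 205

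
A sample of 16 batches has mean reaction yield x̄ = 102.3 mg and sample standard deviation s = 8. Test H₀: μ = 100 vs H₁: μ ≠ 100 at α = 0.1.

t = (x̄ - μ₀)/(s/√n) = (102.3 - 100)/(8/√16) = 1.15. df = 15, critical t = ±1.753. Fail to reject H₀.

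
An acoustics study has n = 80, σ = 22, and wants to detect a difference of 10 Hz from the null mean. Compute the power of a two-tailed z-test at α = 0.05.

SE = σ/√n = 22/√80 = 2.46. Non-centrality λ = d/SE = 10/2.46 = 4.066. Power ≈ Φ(λ - z_{α/2}) = Φ(4.066 - 1.96) = Φ(2.106) = 0.982.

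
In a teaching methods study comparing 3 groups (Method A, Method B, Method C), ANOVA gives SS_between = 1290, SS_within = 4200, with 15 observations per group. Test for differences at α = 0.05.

df_between = 2, df_within = 42. F = MS_between/MS_within = 645.0/100.0 = 6.45. F_crit ≈ 3.22. Reject H₀. At least one mean differs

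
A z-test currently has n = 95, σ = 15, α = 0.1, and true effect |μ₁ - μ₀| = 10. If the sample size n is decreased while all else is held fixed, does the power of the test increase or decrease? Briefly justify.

Power decreases: a smaller n inflates the standard error σ/√n, pulling the sampling distribution under H₁ back toward the critical value.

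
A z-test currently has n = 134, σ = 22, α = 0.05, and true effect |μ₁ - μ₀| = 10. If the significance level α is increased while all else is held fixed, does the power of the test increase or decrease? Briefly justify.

Power increases: a larger α lowers the critical value, so more of the H₁ sampling distribution falls in the rejection region.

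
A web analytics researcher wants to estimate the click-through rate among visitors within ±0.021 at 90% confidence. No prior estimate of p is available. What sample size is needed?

Conservative approach: use p = 0.5 (maximizes p(1-p) = 0.25). n = z²(0.25)/E² = 1.645²×0.25/0.021² = 1534.03 → n = 1535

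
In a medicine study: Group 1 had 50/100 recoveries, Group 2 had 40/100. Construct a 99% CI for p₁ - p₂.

p̂₁ = 0.5, p̂₂ = 0.4. Difference = 0.1. CI = (-0.08, 0.28)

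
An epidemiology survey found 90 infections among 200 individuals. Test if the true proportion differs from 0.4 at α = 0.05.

p̂ = 0.45, p₀ = 0.4. z = (p̂ - p₀)/√(p₀(1-p₀)/n) = 1.443. Critical: ±1.96. Fail to reject H₀.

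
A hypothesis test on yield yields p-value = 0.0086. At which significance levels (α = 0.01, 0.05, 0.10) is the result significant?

p = 0.0086. Significant at: α = 0.01, 0.05, 0.1.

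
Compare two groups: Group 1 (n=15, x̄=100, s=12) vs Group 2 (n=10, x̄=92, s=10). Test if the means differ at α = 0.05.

Pooled sp = 11.26. t = 1.74, df = 23. Critical t = ±2.069. Fail to reject H₀.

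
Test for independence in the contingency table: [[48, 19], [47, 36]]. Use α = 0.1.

χ² = 3.599. df = 1, critical = 2.706. Reject H₀. Variables are dependent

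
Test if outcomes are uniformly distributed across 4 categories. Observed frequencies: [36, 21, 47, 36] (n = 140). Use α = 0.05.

Expected = 35 each. χ² = Σ(O-E)²/E = 9.771. df = 3, critical value = 7.815. Reject H₀.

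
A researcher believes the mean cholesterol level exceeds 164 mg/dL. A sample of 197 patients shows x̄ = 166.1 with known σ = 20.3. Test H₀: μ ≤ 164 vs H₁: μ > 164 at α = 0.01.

z = 1.452. Critical value: 2.33. Fail to reject H₀.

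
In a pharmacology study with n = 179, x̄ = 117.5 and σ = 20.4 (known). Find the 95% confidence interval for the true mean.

CI = x̄ ± z*(σ/√n) = 117.5 ± 1.96(20.4/√179) = 117.5 ± 2.99 = (114.51, 120.49)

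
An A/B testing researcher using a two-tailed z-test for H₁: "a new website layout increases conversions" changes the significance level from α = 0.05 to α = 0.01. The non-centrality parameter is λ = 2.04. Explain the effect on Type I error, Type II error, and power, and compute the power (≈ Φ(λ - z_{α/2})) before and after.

Decreasing α from 0.05 to 0.01:
• Type I error rate decreases (α is the Type I rate by definition).
• Critical value moves from z_{α/2} = 1.96 to 2.576, so power = Φ(λ - z_{α/2}) goes from Φ(2.04 - 1.96) = 0.532 to Φ(2.04 - 2.576) = 0.296.
• Type II error rate β = 1 - power therefore increases (0.468 → 0.704).
Appropriate when false positives are costly — here, rolling out a layout that doesn't actually help — wasted engineering effort.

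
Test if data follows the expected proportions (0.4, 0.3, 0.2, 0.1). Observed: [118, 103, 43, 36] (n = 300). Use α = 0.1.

Expected: [120.0, 90.0, 60.0, 30.0]. χ² = 7.928. df = 3, critical = 6.251. Reject H₀.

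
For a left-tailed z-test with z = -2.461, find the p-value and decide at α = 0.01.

p = P(Z < -2.461) = Φ(-2.461) ≈ 0.0069. Since p < 0.01, reject H₀ (significant) at α = 0.01.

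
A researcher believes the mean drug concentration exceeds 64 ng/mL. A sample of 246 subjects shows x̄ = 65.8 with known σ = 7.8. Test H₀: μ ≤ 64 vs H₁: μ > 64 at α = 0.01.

z = 3.619. Critical value: 2.33. Reject H₀.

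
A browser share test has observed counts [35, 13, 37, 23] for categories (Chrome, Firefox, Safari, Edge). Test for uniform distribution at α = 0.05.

Expected = 27 each. χ² = Σ(O-E)²/E = 13.926. df = 3, critical value = 7.815. Reject H₀.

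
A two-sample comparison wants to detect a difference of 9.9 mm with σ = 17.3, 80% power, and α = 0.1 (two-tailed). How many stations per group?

n per group = 2(z_α/2 + z_β)²σ²/d² = 2×(1.645 + 0.84)²×17.3²/9.9² = 37.7 → n = 38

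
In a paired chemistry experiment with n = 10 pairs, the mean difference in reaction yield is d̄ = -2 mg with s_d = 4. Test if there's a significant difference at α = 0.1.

t = d̄/(s_d/√n) = -2/(4/√10) = -1.581. df = 9, critical t = ±1.833. Fail to reject H₀.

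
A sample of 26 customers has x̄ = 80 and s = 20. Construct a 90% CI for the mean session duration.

CI = x̄ ± t*(s/√n) = 80 ± 1.708(20/√26) = (73.3, 86.7)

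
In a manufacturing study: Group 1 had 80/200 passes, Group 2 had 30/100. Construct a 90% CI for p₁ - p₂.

p̂₁ = 0.4, p̂₂ = 0.3. Difference = 0.1. CI = (0.006, 0.194)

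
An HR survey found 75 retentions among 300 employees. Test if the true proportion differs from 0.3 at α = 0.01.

p̂ = 0.25, p₀ = 0.3. z = (p̂ - p₀)/√(p₀(1-p₀)/n) = -1.89. Critical: ±2.576. Fail to reject H₀.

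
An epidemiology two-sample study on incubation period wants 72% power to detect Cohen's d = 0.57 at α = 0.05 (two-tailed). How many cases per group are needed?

z_{α/2} = 1.96, z_β = Φ⁻¹(0.72) = 0.583. For medium effect (d = 0.57): n per group = 2(z_{α/2} + z_β)²/d² = 2(1.96 + 0.583)²/0.57² = 39.8 → 40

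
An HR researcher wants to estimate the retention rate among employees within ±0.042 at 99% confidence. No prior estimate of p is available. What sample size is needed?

Conservative approach: use p = 0.5 (maximizes p(1-p) = 0.25). n = z²(0.25)/E² = 2.576²×0.25/0.042² = 940.4 → n = 941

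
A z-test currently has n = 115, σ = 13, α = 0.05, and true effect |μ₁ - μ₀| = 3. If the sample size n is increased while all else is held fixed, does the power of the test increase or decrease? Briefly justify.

Power increases: a larger n shrinks the standard error σ/√n, moving the sampling distribution under H₁ further from the critical value.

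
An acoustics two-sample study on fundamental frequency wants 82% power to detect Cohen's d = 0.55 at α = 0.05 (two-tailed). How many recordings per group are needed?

z_{α/2} = 1.96, z_β = Φ⁻¹(0.82) = 0.915. For medium effect (d = 0.55): n per group = 2(z_{α/2} + z_β)²/d² = 2(1.96 + 0.915)²/0.55² = 54.6 → 55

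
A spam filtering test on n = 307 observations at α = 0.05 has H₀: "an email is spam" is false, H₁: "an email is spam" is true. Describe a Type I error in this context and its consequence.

Type I error: rejecting H₀ when it is true — concluding that an email is spam when in fact it is not. Consequence: a legitimate email is sent to the spam folder and the user misses it.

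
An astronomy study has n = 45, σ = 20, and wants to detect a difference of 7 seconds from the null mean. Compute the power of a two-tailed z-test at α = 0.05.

SE = σ/√n = 20/√45 = 2.981. Non-centrality λ = d/SE = 7/2.981 = 2.348. Power ≈ Φ(λ - z_{α/2}) = Φ(2.348 - 1.96) = Φ(0.388) = 0.651.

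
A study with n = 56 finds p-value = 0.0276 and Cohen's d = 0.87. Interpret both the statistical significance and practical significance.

Statistically significant (p = 0.0276 < 0.05). Cohen's d = 0.87 indicates a large effect size. Both statistical and practical significance should be considered.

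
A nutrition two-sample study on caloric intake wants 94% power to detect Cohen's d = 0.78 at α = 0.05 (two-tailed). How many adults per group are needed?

z_{α/2} = 1.96, z_β = Φ⁻¹(0.94) = 1.555. For medium effect (d = 0.78): n per group = 2(z_{α/2} + z_β)²/d² = 2(1.96 + 1.555)²/0.78² = 40.6 → 41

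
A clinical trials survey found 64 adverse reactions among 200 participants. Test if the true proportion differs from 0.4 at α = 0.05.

p̂ = 0.32, p₀ = 0.4. z = (p̂ - p₀)/√(p₀(1-p₀)/n) = -2.309. Critical: ±1.96. Reject H₀.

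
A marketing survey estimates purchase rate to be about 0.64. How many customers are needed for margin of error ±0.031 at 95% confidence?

n = z²p(1-p)/E² = 1.96²×0.64×0.36/0.031² = 921.02 → n = 922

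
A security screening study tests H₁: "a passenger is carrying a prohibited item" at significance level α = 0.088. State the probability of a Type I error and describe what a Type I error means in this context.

P(Type I error) = α = 0.088. A Type I error is rejecting H₀ when H₀ is actually true (false positive) — here, concluding that a passenger is carrying a prohibited item when in fact this is not the case. Consequence: detaining an innocent passenger — delay and inconvenience.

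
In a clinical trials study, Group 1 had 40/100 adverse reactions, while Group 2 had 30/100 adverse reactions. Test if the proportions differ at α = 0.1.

p̂₁ = 0.4, p̂₂ = 0.3, pooled p̂ = 0.35. z = 1.482. Critical: ±1.645. Fail to reject H₀.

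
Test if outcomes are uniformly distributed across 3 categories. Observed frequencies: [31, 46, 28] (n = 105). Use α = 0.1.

Expected = 35 each. χ² = Σ(O-E)²/E = 5.314. df = 2, critical value = 4.605. Reject H₀.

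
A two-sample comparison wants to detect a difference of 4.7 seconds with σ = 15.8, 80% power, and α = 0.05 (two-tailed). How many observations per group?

n per group = 2(z_α/2 + z_β)²σ²/d² = 2×(1.96 + 0.84)²×15.8²/4.7² = 177.2 → n = 178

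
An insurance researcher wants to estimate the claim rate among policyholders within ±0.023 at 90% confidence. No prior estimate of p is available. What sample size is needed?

Conservative approach: use p = 0.5 (maximizes p(1-p) = 0.25). n = z²(0.25)/E² = 1.645²×0.25/0.023² = 1278.8 → n = 1279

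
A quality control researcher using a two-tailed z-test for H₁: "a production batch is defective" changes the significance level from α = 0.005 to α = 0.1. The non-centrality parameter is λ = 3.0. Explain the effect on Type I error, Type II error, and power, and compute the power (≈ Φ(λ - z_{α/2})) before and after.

Increasing α from 0.005 to 0.1:
• Type I error rate increases (α is the Type I rate by definition).
• Critical value moves from z_{α/2} = 2.807 to 1.645, so power = Φ(λ - z_{α/2}) goes from Φ(3.0 - 2.807) = 0.577 to Φ(3.0 - 1.645) = 0.912.
• Type II error rate β = 1 - power therefore decreases (0.423 → 0.088).
Appropriate when false negatives are costly — here, shipping a defective batch — faulty products reach customers.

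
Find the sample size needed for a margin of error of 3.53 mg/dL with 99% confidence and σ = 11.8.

n = (z*σ/E)² = (2.576×11.8/3.53)² = 74.1 → n = 75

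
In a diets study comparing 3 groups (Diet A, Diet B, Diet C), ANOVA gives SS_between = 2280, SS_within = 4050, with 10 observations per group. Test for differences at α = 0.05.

df_between = 2, df_within = 27. F = MS_between/MS_within = 1140.0/150.0 = 7.6. F_crit ≈ 3.354. Reject H₀. At least one mean differs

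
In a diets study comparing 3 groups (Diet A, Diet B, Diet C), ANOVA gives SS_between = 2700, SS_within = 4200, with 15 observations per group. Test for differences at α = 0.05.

df_between = 2, df_within = 42. F = MS_between/MS_within = 1350.0/100.0 = 13.5. F_crit ≈ 3.22. Reject H₀. At least one mean differs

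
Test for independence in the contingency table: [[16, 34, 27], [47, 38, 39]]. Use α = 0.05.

χ² = 7.054. df = 2, critical = 5.991. Reject H₀. Variables are dependent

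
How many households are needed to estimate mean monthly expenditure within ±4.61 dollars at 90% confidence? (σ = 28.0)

n = (z*σ/E)² = (1.645×28.0/4.61)² = 99.8 → n = 100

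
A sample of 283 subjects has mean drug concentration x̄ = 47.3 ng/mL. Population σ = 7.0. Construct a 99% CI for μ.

CI = x̄ ± z*(σ/√n) = 47.3 ± 2.576(7.0/√283) = 47.3 ± 1.07 = (46.23, 48.37)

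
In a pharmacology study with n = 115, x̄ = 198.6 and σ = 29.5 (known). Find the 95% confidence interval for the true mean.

CI = x̄ ± z*(σ/√n) = 198.6 ± 1.96(29.5/√115) = 198.6 ± 5.39 = (193.21, 203.99)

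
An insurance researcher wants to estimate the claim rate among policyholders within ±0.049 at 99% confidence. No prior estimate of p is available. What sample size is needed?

Conservative approach: use p = 0.5 (maximizes p(1-p) = 0.25). n = z²(0.25)/E² = 2.576²×0.25/0.049² = 690.9 → n = 691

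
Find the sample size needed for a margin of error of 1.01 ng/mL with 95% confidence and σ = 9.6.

n = (z*σ/E)² = (1.96×9.6/1.01)² = 347.1 → n = 348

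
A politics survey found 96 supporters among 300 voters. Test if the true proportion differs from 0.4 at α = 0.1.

p̂ = 0.32, p₀ = 0.4. z = (p̂ - p₀)/√(p₀(1-p₀)/n) = -2.828. Critical: ±1.645. Reject H₀.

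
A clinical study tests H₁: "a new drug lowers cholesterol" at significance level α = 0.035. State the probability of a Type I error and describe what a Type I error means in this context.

P(Type I error) = α = 0.035. A Type I error is rejecting H₀ when H₀ is actually true (false positive) — here, concluding that a new drug lowers cholesterol when in fact this is not the case. Consequence: approving an ineffective drug — patients take a useless medication and may skip effective alternatives.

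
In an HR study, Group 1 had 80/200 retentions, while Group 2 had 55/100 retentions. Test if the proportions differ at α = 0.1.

p̂₁ = 0.4, p̂₂ = 0.55, pooled p̂ = 0.45. z = -2.462. Critical: ±1.645. Reject H₀.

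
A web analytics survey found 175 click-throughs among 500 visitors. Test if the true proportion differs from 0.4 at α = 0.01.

p̂ = 0.35, p₀ = 0.4. z = (p̂ - p₀)/√(p₀(1-p₀)/n) = -2.282. Critical: ±2.576. Fail to reject H₀.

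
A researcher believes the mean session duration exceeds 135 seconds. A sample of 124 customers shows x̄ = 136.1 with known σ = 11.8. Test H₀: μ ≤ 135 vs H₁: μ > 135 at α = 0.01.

z = 1.038. Critical value: 2.33. Fail to reject H₀.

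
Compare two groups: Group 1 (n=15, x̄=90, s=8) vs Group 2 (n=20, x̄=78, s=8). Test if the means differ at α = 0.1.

Pooled sp = 8.0. t = 4.392, df = 33. Critical t = ±1.692. Reject H₀.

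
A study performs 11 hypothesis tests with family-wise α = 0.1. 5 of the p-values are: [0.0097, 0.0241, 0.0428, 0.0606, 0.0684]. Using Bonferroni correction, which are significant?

Bonferroni α = 0.1/11 = 0.00909. None of the given p-values are significant.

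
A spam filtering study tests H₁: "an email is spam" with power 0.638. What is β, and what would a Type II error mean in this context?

β = 1 - power = 1 - 0.638 = 0.362. A Type II error is failing to reject H₀ when H₀ is false (false negative) — here, failing to conclude that an email is spam when in fact it is true. Consequence: a spam email lands in the inbox.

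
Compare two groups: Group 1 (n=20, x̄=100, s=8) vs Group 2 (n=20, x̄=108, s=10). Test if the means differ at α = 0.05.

Pooled sp = 9.06. t = -2.794, df = 38. Critical t = ±2.024. Reject H₀.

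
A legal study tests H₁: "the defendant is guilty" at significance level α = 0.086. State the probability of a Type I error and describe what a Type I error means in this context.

P(Type I error) = α = 0.086. A Type I error is rejecting H₀ when H₀ is actually true (false positive) — here, concluding that the defendant is guilty when in fact this is not the case. Consequence: convicting an innocent person.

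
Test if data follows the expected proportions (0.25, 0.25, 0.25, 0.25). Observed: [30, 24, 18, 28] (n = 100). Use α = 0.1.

Expected: [25.0, 25.0, 25.0, 25.0]. χ² = 3.36. df = 3, critical = 6.251. Fail to reject H₀.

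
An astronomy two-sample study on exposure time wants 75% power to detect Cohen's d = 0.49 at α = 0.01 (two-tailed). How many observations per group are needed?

z_{α/2} = 2.576, z_β = Φ⁻¹(0.75) = 0.674. For small effect (d = 0.49): n per group = 2(z_{α/2} + z_β)²/d² = 2(2.576 + 0.674)²/0.49² = 88.0 → 88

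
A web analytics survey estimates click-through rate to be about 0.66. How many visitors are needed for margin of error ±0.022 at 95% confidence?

n = z²p(1-p)/E² = 1.96²×0.66×0.34/0.022² = 1781.1 → n = 1782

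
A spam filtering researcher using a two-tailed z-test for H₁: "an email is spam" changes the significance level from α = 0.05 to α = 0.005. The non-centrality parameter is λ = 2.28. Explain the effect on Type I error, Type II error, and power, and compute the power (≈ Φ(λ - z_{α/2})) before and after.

Decreasing α from 0.05 to 0.005:
• Type I error rate decreases (α is the Type I rate by definition).
• Critical value moves from z_{α/2} = 1.96 to 2.807, so power = Φ(λ - z_{α/2}) goes from Φ(2.28 - 1.96) = 0.626 to Φ(2.28 - 2.807) = 0.299.
• Type II error rate β = 1 - power therefore increases (0.374 → 0.701).
Appropriate when false positives are costly — here, a legitimate email is sent to the spam folder and the user misses it.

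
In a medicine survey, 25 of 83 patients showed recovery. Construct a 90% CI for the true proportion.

p̂ = 0.301. CI = p̂ ± z*√(p̂(1-p̂)/n) = (0.218, 0.384)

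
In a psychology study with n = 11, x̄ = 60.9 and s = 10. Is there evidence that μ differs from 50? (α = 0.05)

t = (x̄ - μ₀)/(s/√n) = (60.9 - 50)/(10/√11) = 3.615. df = 10, critical t = ±2.228. Reject H₀.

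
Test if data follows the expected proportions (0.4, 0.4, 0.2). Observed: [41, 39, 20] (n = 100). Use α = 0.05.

Expected: [40.0, 40.0, 20.0]. χ² = 0.05. df = 2, critical = 5.991. Fail to reject H₀.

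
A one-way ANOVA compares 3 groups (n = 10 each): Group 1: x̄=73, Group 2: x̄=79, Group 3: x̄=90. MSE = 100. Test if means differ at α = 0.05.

Grand mean = 80.67. SS_between = 1486.67, MS_between = 743.33. F = 7.433, F_crit ≈ 3.354. Reject H₀.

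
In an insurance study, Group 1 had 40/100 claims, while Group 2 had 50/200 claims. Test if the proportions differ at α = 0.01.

p̂₁ = 0.4, p̂₂ = 0.25, pooled p̂ = 0.3. z = 2.673. Critical: ±2.576. Reject H₀.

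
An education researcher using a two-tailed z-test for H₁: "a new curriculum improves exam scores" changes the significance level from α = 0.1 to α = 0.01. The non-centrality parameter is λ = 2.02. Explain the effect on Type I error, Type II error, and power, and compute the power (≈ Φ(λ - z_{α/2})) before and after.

Decreasing α from 0.1 to 0.01:
• Type I error rate decreases (α is the Type I rate by definition).
• Critical value moves from z_{α/2} = 1.645 to 2.576, so power = Φ(λ - z_{α/2}) goes from Φ(2.02 - 1.645) = 0.646 to Φ(2.02 - 2.576) = 0.289.
• Type II error rate β = 1 - power therefore increases (0.354 → 0.711).
Appropriate when false positives are costly — here, adopting a curriculum that gives no real benefit — disruption for nothing.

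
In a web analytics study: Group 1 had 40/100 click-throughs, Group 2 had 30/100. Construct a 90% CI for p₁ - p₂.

p̂₁ = 0.4, p̂₂ = 0.3. Difference = 0.1. CI = (-0.01, 0.21)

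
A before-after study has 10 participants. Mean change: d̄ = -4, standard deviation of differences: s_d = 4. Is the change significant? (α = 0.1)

t = d̄/(s_d/√n) = -4/(4/√10) = -3.162. df = 9, critical t = ±1.833. Reject H₀.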